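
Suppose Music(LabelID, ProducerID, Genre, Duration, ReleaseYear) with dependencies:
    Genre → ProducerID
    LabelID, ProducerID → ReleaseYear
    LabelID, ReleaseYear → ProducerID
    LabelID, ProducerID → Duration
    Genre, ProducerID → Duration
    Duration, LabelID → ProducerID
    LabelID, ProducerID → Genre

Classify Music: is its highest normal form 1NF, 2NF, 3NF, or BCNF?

3NF

Candidate keys: {Duration, LabelID}, {Genre, LabelID}, {LabelID, ProducerID}, {LabelID, ReleaseYear}. Prime attributes: {Duration, Genre, LabelID, ProducerID, ReleaseYear}.
For Genre → ProducerID we have {Genre}⁺ = {Duration, Genre, ProducerID}; {Genre} is not a superkey, so BCNF fails.
Its right-hand attributes {ProducerID} are all prime, as are those of every other non-superkey FD — the relation is in 3NF.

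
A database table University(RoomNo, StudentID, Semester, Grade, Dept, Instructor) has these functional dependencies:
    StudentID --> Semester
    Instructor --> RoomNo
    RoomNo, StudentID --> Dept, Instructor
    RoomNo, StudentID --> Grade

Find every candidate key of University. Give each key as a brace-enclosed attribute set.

{StudentID} never appears on the right of any FD, so every key must include it.
{Instructor, StudentID}⁺ = {Dept, Grade, Instructor, RoomNo, Semester, StudentID} — all of the relation — so {Instructor, StudentID} is a candidate key.
{RoomNo, StudentID}⁺ = {Dept, Grade, Instructor, RoomNo, Semester, StudentID} — all of the relation — so {RoomNo, StudentID} is a candidate key.
No proper subset of any of these is a key, and no other minimal superkey exists.

{Instructor, StudentID}, {RoomNo, StudentID}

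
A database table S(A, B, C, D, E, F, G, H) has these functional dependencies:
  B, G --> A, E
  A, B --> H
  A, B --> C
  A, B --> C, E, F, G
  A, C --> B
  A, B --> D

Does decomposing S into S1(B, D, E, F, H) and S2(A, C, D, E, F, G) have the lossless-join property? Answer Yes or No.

No

The shared attributes are {D, E, F} and {D, E, F}⁺ = {D, E, F}.
Neither S1 nor S2 is contained in that closure, so the decomposition is lossy.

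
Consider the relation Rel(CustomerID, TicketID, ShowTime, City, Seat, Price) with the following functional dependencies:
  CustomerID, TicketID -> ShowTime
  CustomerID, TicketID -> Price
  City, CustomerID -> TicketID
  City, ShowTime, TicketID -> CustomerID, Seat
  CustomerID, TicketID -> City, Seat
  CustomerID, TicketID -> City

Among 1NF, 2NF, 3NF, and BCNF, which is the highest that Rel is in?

Candidate keys: {City, CustomerID}, {City, ShowTime, TicketID}, {CustomerID, TicketID}. Prime attributes: {City, CustomerID, ShowTime, TicketID}.
Every FD has a superkey on the left, so the relation is in BCNF.

BCNF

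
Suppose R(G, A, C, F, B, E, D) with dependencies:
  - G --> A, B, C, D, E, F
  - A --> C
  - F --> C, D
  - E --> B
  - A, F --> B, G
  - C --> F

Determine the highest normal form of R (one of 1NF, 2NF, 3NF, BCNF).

2NF

Candidate keys: {A}, {G}. Prime attributes: {A, G}.
F --> C, D: {F}⁺ = {C, D, F}, which is not all of the attributes, so the left side is not a superkey — BCNF is violated.
Because {C, D} are non-prime and the left side of F --> C, D is not a superkey, the relation is not in 3NF.
Every candidate key is a single attribute, so no partial dependency is possible; 2NF holds.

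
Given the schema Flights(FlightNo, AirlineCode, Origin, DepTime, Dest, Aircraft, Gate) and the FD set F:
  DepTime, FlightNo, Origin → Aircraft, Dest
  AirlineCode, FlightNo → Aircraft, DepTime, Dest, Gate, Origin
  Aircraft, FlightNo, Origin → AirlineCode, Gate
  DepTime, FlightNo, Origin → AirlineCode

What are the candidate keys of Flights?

{Aircraft, FlightNo, Origin}, {AirlineCode, FlightNo}, {DepTime, FlightNo, Origin}

Attributes never on any right-hand side: {FlightNo} — every candidate key must contain it.
Closure of {AirlineCode, FlightNo} is {Aircraft, AirlineCode, DepTime, Dest, FlightNo, Gate, Origin}, the whole schema; {AirlineCode, FlightNo} is a candidate key.
Closure of {Aircraft, FlightNo, Origin} is {Aircraft, AirlineCode, DepTime, Dest, FlightNo, Gate, Origin}, the whole schema; {Aircraft, FlightNo, Origin} is a candidate key.
Closure of {DepTime, FlightNo, Origin} is {Aircraft, AirlineCode, DepTime, Dest, FlightNo, Gate, Origin}, the whole schema; {DepTime, FlightNo, Origin} is a candidate key.
Any other superkey properly contains one of these, so there are no further candidate keys.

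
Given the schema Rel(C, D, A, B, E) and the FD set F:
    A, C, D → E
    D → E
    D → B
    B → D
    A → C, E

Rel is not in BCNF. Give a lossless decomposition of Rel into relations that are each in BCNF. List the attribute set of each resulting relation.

{A, C}; {A, D}; {B, D, E}

Candidate keys of the original relation: {A, B}, {A, D}.
In {A, B, C, D, E}, {D} is not a superkey ({D}⁺ restricted to this set is {B, D, E}), so split on D → B, E into {B, D, E} and {A, C, D}.
{B, D, E} is in BCNF.
In {A, C, D}, {A} is not a superkey ({A}⁺ restricted to this set is {A, C}), so split on A → C into {A, C} and {A, D}.
{A, C} is in BCNF.
{A, D} is in BCNF.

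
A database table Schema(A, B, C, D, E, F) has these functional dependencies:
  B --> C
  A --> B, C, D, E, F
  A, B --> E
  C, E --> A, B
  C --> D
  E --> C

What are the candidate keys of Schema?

{A}⁺ = {A, B, C, D, E, F}, which is every attribute, so {A} is a candidate key.
{E}⁺ = {A, B, C, D, E, F}, which is every attribute, so {E} is a candidate key.
No proper subset of any of these is a key, and no other minimal superkey exists.

{A}, {E}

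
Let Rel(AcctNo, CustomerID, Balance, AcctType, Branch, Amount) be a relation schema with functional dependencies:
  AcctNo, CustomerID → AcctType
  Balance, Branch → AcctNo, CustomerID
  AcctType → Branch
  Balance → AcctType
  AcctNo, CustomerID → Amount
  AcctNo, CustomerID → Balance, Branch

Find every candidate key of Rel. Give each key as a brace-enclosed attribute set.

{AcctNo, CustomerID}, {Balance}

Closure of {Balance} is {AcctNo, AcctType, Amount, Balance, Branch, CustomerID}, the whole schema; {Balance} is a candidate key.
Closure of {AcctNo, CustomerID} is {AcctNo, AcctType, Amount, Balance, Branch, CustomerID}, the whole schema; {AcctNo, CustomerID} is a candidate key.
No proper subset of any of these is a key, and no other minimal superkey exists.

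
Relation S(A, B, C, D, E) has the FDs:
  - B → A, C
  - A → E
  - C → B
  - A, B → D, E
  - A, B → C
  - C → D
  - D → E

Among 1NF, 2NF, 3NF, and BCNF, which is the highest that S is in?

2NF

Candidate keys: {B}, {C}. Prime attributes: {B, C}.
A → E: {A}⁺ = {A, E}, which is not all of the attributes, so the left side is not a superkey — BCNF is violated.
A → E has non-prime {E} on the right and a non-superkey on the left, so 3NF fails.
With only single-attribute keys there can be no partial dependency, so 2NF holds.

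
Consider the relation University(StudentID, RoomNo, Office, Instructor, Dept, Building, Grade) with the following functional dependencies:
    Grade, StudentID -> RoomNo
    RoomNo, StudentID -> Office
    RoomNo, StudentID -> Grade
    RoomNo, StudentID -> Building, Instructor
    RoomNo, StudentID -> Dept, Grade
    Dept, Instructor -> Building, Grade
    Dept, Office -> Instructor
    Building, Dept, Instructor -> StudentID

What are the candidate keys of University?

{Dept, Instructor}⁺ = {Building, Dept, Grade, Instructor, Office, RoomNo, StudentID} — all of the relation — so {Dept, Instructor} is a candidate key.
{Dept, Office}⁺ = {Building, Dept, Grade, Instructor, Office, RoomNo, StudentID} — all of the relation — so {Dept, Office} is a candidate key.
{Grade, StudentID}⁺ = {Building, Dept, Grade, Instructor, Office, RoomNo, StudentID} — all of the relation — so {Grade, StudentID} is a candidate key.
{RoomNo, StudentID}⁺ = {Building, Dept, Grade, Instructor, Office, RoomNo, StudentID} — all of the relation — so {RoomNo, StudentID} is a candidate key.
These are minimal and exhaustive — every other superkey contains one of them.

{Dept, Instructor}, {Dept, Office}, {Grade, StudentID}, {RoomNo, StudentID}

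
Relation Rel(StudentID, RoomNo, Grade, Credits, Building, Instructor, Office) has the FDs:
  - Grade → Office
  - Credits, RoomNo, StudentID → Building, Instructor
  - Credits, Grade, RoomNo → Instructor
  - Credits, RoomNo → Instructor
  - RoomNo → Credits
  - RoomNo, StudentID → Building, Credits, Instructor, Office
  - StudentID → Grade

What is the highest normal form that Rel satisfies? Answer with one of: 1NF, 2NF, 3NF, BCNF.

Candidate key: {RoomNo, StudentID}. Prime attributes: {RoomNo, StudentID}.
For Grade → Office we have {Grade}⁺ = {Grade, Office}; {Grade} is not a superkey, so BCNF fails.
Because {Office} is non-prime and the left side of Grade → Office is not a superkey, the relation is not in 3NF.
Since {RoomNo} ⊂ {RoomNo, StudentID} and {RoomNo}⁺ ⊇ {Credits, Instructor} with {Credits, Instructor} non-prime, there is a partial dependency; 2NF fails.

1NF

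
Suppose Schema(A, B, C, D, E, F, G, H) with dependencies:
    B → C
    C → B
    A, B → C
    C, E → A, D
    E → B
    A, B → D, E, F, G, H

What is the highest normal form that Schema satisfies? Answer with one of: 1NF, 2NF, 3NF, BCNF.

3NF

Candidate keys: {A, B}, {A, C}, {E}. Prime attributes: {A, B, C, E}.
B → C: {B}⁺ = {B, C}, which is not all of the attributes, so the left side is not a superkey — BCNF is violated.
But every attribute on its right side ({C}) is prime, and the same holds for every other non-superkey FD, so 3NF still holds.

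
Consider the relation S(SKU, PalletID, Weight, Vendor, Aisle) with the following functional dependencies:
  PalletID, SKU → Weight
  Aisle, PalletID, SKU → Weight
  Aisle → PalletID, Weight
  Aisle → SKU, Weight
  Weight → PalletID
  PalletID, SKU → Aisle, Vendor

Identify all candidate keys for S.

{Aisle}, {PalletID, SKU}, {SKU, Weight}

{Aisle} is a candidate key since {Aisle}⁺ = {Aisle, PalletID, SKU, Vendor, Weight} covers every attribute.
{PalletID, SKU} is a candidate key since {PalletID, SKU}⁺ = {Aisle, PalletID, SKU, Vendor, Weight} covers every attribute.
{SKU, Weight} is a candidate key since {SKU, Weight}⁺ = {Aisle, PalletID, SKU, Vendor, Weight} covers every attribute.
Any other superkey properly contains one of these, so there are no further candidate keys.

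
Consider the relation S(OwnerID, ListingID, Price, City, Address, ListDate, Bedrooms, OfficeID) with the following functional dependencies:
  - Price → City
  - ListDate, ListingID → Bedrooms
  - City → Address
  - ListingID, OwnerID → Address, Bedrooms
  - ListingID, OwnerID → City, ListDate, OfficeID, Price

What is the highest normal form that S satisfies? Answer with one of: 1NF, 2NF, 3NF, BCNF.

2NF

Candidate key: {ListingID, OwnerID}. Prime attributes: {ListingID, OwnerID}.
Price → City breaks BCNF: {Price}⁺ = {Address, City, Price}, so {Price} is not a superkey.
Price → City has non-prime {City} on the right and a non-superkey on the left, so 3NF fails.
No proper subset of a key has a non-prime attribute in its closure, so there is no partial dependency; 2NF holds.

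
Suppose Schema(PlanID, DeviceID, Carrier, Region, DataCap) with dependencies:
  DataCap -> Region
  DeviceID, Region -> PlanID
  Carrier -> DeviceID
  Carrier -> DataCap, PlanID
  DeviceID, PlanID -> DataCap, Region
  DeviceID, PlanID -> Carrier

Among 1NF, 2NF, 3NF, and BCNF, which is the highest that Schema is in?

3NF

Candidate keys: {Carrier}, {DataCap, DeviceID}, {DeviceID, PlanID}, {DeviceID, Region}. Prime attributes: {Carrier, DataCap, DeviceID, PlanID, Region}.
DataCap -> Region: {DataCap}⁺ = {DataCap, Region}, which is not all of the attributes, so the left side is not a superkey — BCNF is violated.
Its right-hand attributes {Region} are all prime, as are those of every other non-superkey FD — the relation is in 3NF.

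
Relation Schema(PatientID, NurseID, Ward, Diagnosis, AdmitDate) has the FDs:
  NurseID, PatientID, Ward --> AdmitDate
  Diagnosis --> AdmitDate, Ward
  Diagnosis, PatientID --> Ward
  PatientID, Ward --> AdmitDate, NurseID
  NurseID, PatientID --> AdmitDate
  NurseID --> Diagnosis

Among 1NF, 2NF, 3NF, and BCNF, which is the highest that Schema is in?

Candidate keys: {Diagnosis, PatientID}, {NurseID, PatientID}, {PatientID, Ward}. Prime attributes: {Diagnosis, NurseID, PatientID, Ward}.
Diagnosis --> AdmitDate, Ward: {Diagnosis}⁺ = {AdmitDate, Diagnosis, Ward}, which is not all of the attributes, so the left side is not a superkey — BCNF is violated.
Diagnosis --> AdmitDate, Ward determines the non-prime attribute {AdmitDate} from a non-superkey — 3NF is violated.
Since {Diagnosis} ⊂ {Diagnosis, PatientID} and {Diagnosis}⁺ ⊇ {AdmitDate} with {AdmitDate} non-prime, there is a partial dependency; 2NF fails.

1NF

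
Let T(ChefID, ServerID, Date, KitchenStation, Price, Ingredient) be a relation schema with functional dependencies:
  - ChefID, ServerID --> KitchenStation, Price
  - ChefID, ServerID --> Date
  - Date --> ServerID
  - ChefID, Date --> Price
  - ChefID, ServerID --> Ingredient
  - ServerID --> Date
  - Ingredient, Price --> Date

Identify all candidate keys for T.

Attributes never on any right-hand side: {ChefID} — every candidate key must contain it.
{ChefID, Date} is a candidate key since {ChefID, Date}⁺ = {ChefID, Date, Ingredient, KitchenStation, Price, ServerID} covers every attribute.
{ChefID, ServerID} is a candidate key since {ChefID, ServerID}⁺ = {ChefID, Date, Ingredient, KitchenStation, Price, ServerID} covers every attribute.
{ChefID, Ingredient, Price} is a candidate key since {ChefID, Ingredient, Price}⁺ = {ChefID, Date, Ingredient, KitchenStation, Price, ServerID} covers every attribute.
These are minimal and exhaustive — every other superkey contains one of them.

{ChefID, Date}, {ChefID, Ingredient, Price}, {ChefID, ServerID}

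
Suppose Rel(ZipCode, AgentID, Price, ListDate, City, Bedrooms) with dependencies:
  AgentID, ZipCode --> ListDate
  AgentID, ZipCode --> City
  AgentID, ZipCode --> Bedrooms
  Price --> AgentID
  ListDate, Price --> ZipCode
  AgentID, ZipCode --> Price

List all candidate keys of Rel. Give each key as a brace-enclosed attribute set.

{AgentID, ZipCode}⁺ = {AgentID, Bedrooms, City, ListDate, Price, ZipCode} — all of the relation — so {AgentID, ZipCode} is a candidate key.
{ListDate, Price}⁺ = {AgentID, Bedrooms, City, ListDate, Price, ZipCode} — all of the relation — so {ListDate, Price} is a candidate key.
{Price, ZipCode}⁺ = {AgentID, Bedrooms, City, ListDate, Price, ZipCode} — all of the relation — so {Price, ZipCode} is a candidate key.
No proper subset of any of these is a key, and no other minimal superkey exists.

{AgentID, ZipCode}, {ListDate, Price}, {Price, ZipCode}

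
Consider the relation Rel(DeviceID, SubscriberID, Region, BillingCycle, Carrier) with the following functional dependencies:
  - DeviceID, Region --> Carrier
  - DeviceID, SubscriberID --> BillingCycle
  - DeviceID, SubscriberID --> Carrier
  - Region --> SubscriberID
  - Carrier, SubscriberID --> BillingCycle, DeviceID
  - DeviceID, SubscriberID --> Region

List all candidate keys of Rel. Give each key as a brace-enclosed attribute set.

{Carrier, Region}⁺ = {BillingCycle, Carrier, DeviceID, Region, SubscriberID} — all of the relation — so {Carrier, Region} is a candidate key.
{Carrier, SubscriberID}⁺ = {BillingCycle, Carrier, DeviceID, Region, SubscriberID} — all of the relation — so {Carrier, SubscriberID} is a candidate key.
{DeviceID, Region}⁺ = {BillingCycle, Carrier, DeviceID, Region, SubscriberID} — all of the relation — so {DeviceID, Region} is a candidate key.
{DeviceID, SubscriberID}⁺ = {BillingCycle, Carrier, DeviceID, Region, SubscriberID} — all of the relation — so {DeviceID, SubscriberID} is a candidate key.
No proper subset of any of these is a key, and no other minimal superkey exists.

{Carrier, Region}, {Carrier, SubscriberID}, {DeviceID, Region}, {DeviceID, SubscriberID}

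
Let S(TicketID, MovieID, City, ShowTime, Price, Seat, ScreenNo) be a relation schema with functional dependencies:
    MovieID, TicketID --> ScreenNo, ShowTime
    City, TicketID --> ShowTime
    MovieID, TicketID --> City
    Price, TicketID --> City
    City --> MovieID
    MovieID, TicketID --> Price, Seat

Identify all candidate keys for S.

{City, TicketID}, {MovieID, TicketID}, {Price, TicketID}

Attributes never on any right-hand side: {TicketID} — every candidate key must contain it.
{City, TicketID}⁺ = {City, MovieID, Price, ScreenNo, Seat, ShowTime, TicketID}, which is every attribute, so {City, TicketID} is a candidate key.
{MovieID, TicketID}⁺ = {City, MovieID, Price, ScreenNo, Seat, ShowTime, TicketID}, which is every attribute, so {MovieID, TicketID} is a candidate key.
{Price, TicketID}⁺ = {City, MovieID, Price, ScreenNo, Seat, ShowTime, TicketID}, which is every attribute, so {Price, TicketID} is a candidate key.
No proper subset of any of these is a key, and no other minimal superkey exists.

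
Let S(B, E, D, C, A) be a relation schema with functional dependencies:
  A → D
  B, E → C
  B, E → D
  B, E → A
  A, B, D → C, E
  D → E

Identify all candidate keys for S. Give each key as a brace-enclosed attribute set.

Attributes never on any right-hand side: {B} — every candidate key must contain it.
{A, B}⁺ = {A, B, C, D, E}, which is every attribute, so {A, B} is a candidate key.
{B, D}⁺ = {A, B, C, D, E}, which is every attribute, so {B, D} is a candidate key.
{B, E}⁺ = {A, B, C, D, E}, which is every attribute, so {B, E} is a candidate key.
No proper subset of any of these is a key, and no other minimal superkey exists.

{A, B}, {B, D}, {B, E}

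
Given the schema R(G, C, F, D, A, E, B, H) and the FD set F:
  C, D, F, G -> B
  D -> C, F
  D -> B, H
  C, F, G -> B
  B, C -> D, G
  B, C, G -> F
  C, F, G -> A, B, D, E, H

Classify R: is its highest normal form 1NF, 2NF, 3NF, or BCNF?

Candidate keys: {B, C}, {C, F, G}, {D}. Prime attributes: {B, C, D, F, G}.
Every FD has a superkey on the left, so the relation is in BCNF.

BCNF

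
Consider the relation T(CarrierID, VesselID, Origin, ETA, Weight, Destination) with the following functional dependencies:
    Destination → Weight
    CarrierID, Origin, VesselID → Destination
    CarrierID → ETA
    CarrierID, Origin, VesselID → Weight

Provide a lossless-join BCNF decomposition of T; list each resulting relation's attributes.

{CarrierID, Destination, Origin, VesselID}; {CarrierID, ETA}; {Destination, Weight}

Candidate key of the original relation: {CarrierID, Origin, VesselID}.
In {CarrierID, Destination, ETA, Origin, VesselID, Weight}, {Destination} is not a superkey ({Destination}⁺ restricted to this set is {Destination, Weight}), so split on Destination → Weight into {Destination, Weight} and {CarrierID, Destination, ETA, Origin, VesselID}.
{Destination, Weight}: every determinant is a superkey — BCNF.
In {CarrierID, Destination, ETA, Origin, VesselID}, {CarrierID} is not a superkey ({CarrierID}⁺ restricted to this set is {CarrierID, ETA}), so split on CarrierID → ETA into {CarrierID, ETA} and {CarrierID, Destination, Origin, VesselID}.
{CarrierID, ETA}: every determinant is a superkey — BCNF.
{CarrierID, Destination, Origin, VesselID}: every determinant is a superkey — BCNF.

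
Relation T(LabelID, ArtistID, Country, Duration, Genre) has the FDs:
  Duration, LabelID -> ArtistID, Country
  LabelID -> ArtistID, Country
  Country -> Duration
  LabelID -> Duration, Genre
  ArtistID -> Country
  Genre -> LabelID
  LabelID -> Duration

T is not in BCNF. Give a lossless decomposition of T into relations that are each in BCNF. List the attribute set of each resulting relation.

{ArtistID, Country}; {ArtistID, Genre, LabelID}; {Country, Duration}

Candidate keys of the original relation: {Genre}, {LabelID}.
{ArtistID, Country, Duration, Genre, LabelID}: {Country} determines {Country, Duration} here but is not a superkey — split on Country -> Duration, giving {Country, Duration} and {ArtistID, Country, Genre, LabelID}.
{Country, Duration} is in BCNF.
{ArtistID, Country, Genre, LabelID}: {ArtistID} determines {ArtistID, Country} here but is not a superkey — split on ArtistID -> Country, giving {ArtistID, Country} and {ArtistID, Genre, LabelID}.
{ArtistID, Country} is in BCNF.
{ArtistID, Genre, LabelID} is in BCNF.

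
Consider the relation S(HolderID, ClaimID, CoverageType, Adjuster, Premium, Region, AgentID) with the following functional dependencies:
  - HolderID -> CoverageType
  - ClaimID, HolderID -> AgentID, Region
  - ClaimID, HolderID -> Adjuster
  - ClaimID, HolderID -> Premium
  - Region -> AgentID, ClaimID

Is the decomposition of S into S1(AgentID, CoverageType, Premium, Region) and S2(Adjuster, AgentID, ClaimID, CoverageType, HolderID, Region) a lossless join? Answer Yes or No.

No

S1 ∩ S2 = {AgentID, CoverageType, Region}; its closure under F is {AgentID, ClaimID, CoverageType, Region}.
Neither S1 nor S2 is contained in that closure, so the decomposition is lossy.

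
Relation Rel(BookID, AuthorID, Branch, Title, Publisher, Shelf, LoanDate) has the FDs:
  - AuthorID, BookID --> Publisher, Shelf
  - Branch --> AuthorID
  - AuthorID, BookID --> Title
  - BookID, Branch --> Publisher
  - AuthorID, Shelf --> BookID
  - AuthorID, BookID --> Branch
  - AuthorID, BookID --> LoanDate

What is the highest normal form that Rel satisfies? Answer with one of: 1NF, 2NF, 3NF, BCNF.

Candidate keys: {AuthorID, BookID}, {AuthorID, Shelf}, {BookID, Branch}, {Branch, Shelf}. Prime attributes: {AuthorID, BookID, Branch, Shelf}.
Branch --> AuthorID: {Branch}⁺ = {AuthorID, Branch}, which is not all of the attributes, so the left side is not a superkey — BCNF is violated.
Its right-hand attributes {AuthorID} are all prime, as are those of every other non-superkey FD — the relation is in 3NF.

3NF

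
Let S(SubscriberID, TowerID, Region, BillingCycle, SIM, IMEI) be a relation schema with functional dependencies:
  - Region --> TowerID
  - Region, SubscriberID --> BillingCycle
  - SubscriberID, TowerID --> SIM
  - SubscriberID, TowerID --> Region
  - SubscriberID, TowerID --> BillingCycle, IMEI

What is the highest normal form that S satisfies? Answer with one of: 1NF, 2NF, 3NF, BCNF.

3NF

Candidate keys: {Region, SubscriberID}, {SubscriberID, TowerID}. Prime attributes: {Region, SubscriberID, TowerID}.
Region --> TowerID: {Region}⁺ = {Region, TowerID}, which is not all of the attributes, so the left side is not a superkey — BCNF is violated.
Its right-hand attributes {TowerID} are all prime, as are those of every other non-superkey FD — the relation is in 3NF.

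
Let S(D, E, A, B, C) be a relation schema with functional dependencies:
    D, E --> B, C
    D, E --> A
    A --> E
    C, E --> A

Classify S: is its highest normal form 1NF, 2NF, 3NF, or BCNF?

3NF

Candidate keys: {A, D}, {D, E}. Prime attributes: {A, D, E}.
A --> E: {A}⁺ = {A, E}, which is not all of the attributes, so the left side is not a superkey — BCNF is violated.
Since {E} ⊆ prime attributes and every other non-superkey FD also has a prime right side, the schema is in 3NF.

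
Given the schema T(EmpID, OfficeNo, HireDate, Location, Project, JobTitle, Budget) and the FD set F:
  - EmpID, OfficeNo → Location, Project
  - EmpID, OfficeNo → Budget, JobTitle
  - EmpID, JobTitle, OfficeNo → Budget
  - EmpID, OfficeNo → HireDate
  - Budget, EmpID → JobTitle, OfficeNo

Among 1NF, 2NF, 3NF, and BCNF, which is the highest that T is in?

BCNF

Candidate keys: {Budget, EmpID}, {EmpID, OfficeNo}. Prime attributes: {Budget, EmpID, OfficeNo}.
Every FD has a superkey on the left, so the relation is in BCNF.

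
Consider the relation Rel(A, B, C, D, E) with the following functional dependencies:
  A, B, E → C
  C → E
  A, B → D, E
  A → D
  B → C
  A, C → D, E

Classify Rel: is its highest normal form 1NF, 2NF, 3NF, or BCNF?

1NF

Candidate key: {A, B}. Prime attributes: {A, B}.
C → E breaks BCNF: {C}⁺ = {C, E}, so {C} is not a superkey.
Because {E} is non-prime and the left side of C → E is not a superkey, the relation is not in 3NF.
The proper key subset {A} of {A, B} determines non-prime {D}, so the relation is not even in 2NF.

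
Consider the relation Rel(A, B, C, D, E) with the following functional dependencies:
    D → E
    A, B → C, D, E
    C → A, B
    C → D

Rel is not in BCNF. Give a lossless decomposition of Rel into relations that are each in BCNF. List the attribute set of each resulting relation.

Candidate keys of the original relation: {A, B}, {C}.
{A, B, C, D, E}: {D} determines {D, E} here but is not a superkey — split on D → E, giving {D, E} and {A, B, C, D}.
{D, E}: every determinant is a superkey — BCNF.
{A, B, C, D}: every determinant is a superkey — BCNF.

{A, B, C, D}; {D, E}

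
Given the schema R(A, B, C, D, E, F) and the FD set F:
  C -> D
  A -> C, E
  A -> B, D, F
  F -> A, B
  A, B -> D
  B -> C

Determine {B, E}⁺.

Start with {B, E}.
B -> C applies; add {C} → now {B, C, E}.
C -> D applies; add {D} → now {B, C, D, E}.
No further FD applies.

{B, C, D, E}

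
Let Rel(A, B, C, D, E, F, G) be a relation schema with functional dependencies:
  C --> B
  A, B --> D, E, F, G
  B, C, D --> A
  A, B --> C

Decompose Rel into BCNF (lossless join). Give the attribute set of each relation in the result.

Candidate keys of the original relation: {A, B}, {A, C}, {C, D}.
{A, B, C, D, E, F, G}: {C} determines {B, C} here but is not a superkey — split on C --> B, giving {B, C} and {A, C, D, E, F, G}.
{B, C} is in BCNF.
{A, C, D, E, F, G} is in BCNF.

{A, C, D, E, F, G}; {B, C}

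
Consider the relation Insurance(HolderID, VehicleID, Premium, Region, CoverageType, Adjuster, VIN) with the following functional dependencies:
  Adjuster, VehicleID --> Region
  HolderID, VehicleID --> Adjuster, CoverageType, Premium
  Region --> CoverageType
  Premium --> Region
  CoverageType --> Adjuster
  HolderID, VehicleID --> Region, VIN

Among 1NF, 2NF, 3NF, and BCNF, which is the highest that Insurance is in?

Candidate key: {HolderID, VehicleID}. Prime attributes: {HolderID, VehicleID}.
Adjuster, VehicleID --> Region: {Adjuster, VehicleID}⁺ = {Adjuster, CoverageType, Region, VehicleID}, which is not all of the attributes, so the left side is not a superkey — BCNF is violated.
Adjuster, VehicleID --> Region has non-prime {Region} on the right and a non-superkey on the left, so 3NF fails.
Checking every proper subset of each key, none determines a non-prime attribute — 2NF is satisfied.

2NF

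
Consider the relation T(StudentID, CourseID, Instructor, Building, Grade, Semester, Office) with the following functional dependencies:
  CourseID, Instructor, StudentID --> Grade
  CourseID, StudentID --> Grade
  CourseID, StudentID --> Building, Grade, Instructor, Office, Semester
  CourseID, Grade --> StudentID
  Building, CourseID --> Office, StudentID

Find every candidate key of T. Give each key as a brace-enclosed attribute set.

No FD produces {CourseID}, so it must be in every candidate key.
{Building, CourseID}⁺ = {Building, CourseID, Grade, Instructor, Office, Semester, StudentID} — all of the relation — so {Building, CourseID} is a candidate key.
{CourseID, Grade}⁺ = {Building, CourseID, Grade, Instructor, Office, Semester, StudentID} — all of the relation — so {CourseID, Grade} is a candidate key.
{CourseID, StudentID}⁺ = {Building, CourseID, Grade, Instructor, Office, Semester, StudentID} — all of the relation — so {CourseID, StudentID} is a candidate key.
No proper subset of any of these is a key, and no other minimal superkey exists.

{Building, CourseID}, {CourseID, Grade}, {CourseID, StudentID}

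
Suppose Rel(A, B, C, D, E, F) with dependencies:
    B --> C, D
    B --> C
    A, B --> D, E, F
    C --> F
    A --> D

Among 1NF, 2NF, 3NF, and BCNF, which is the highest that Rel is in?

1NF

Candidate key: {A, B}. Prime attributes: {A, B}.
B --> C, D: {B}⁺ = {B, C, D, F}, which is not all of the attributes, so the left side is not a superkey — BCNF is violated.
B --> C, D has non-prime {C, D} on the right and a non-superkey on the left, so 3NF fails.
{A} is a proper subset of the key {A, B}, and {A}⁺ contains the non-prime attribute {D} — a partial dependency, so 2NF is violated.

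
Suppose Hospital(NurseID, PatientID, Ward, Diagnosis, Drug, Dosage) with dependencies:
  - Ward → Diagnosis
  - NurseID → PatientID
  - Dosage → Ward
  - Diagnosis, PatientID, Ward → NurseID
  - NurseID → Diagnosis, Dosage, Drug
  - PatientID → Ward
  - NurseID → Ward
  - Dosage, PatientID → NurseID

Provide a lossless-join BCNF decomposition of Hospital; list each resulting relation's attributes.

Candidate keys of the original relation: {NurseID}, {PatientID}.
Within {Diagnosis, Dosage, Drug, NurseID, PatientID, Ward}: {Ward}⁺ ∩ {Diagnosis, Dosage, Drug, NurseID, PatientID, Ward} = {Diagnosis, Ward}, not the whole set, so Ward → Diagnosis violates BCNF; decompose into {Diagnosis, Ward} and {Dosage, Drug, NurseID, PatientID, Ward}.
{Diagnosis, Ward}: every determinant is a superkey — BCNF.
Within {Dosage, Drug, NurseID, PatientID, Ward}: {Dosage}⁺ ∩ {Dosage, Drug, NurseID, PatientID, Ward} = {Dosage, Ward}, not the whole set, so Dosage → Ward violates BCNF; decompose into {Dosage, Ward} and {Dosage, Drug, NurseID, PatientID}.
{Dosage, Ward}: every determinant is a superkey — BCNF.
{Dosage, Drug, NurseID, PatientID}: every determinant is a superkey — BCNF.

{Diagnosis, Ward}; {Dosage, Drug, NurseID, PatientID}; {Dosage, Ward}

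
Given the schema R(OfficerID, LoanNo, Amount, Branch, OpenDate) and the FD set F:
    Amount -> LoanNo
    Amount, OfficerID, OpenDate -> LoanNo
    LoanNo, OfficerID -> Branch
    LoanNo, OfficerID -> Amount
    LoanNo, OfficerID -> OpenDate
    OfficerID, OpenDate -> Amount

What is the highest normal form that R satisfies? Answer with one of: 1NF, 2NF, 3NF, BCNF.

3NF

Candidate keys: {Amount, OfficerID}, {LoanNo, OfficerID}, {OfficerID, OpenDate}. Prime attributes: {Amount, LoanNo, OfficerID, OpenDate}.
Amount -> LoanNo: {Amount}⁺ = {Amount, LoanNo}, which is not all of the attributes, so the left side is not a superkey — BCNF is violated.
But every attribute on its right side ({LoanNo}) is prime, and the same holds for every other non-superkey FD, so 3NF still holds.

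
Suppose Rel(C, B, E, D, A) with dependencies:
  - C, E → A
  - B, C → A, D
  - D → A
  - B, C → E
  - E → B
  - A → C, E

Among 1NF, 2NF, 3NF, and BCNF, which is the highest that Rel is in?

Candidate keys: {A}, {B, C}, {C, E}, {D}. Prime attributes: {A, B, C, D, E}.
E → B breaks BCNF: {E}⁺ = {B, E}, so {E} is not a superkey.
But every attribute on its right side ({B}) is prime, and the same holds for every other non-superkey FD, so 3NF still holds.

3NF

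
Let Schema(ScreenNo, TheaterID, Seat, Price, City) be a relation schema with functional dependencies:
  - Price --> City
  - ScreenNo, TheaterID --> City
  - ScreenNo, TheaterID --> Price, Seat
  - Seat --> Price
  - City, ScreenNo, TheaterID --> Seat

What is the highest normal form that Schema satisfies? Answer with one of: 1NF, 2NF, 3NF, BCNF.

2NF

Candidate key: {ScreenNo, TheaterID}. Prime attributes: {ScreenNo, TheaterID}.
Price --> City breaks BCNF: {Price}⁺ = {City, Price}, so {Price} is not a superkey.
Because {City} is non-prime and the left side of Price --> City is not a superkey, the relation is not in 3NF.
No non-prime attribute depends on a proper subset of any candidate key, so 2NF holds.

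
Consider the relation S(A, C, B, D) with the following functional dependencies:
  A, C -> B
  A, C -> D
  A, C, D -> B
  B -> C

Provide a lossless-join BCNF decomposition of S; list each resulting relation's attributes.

{A, B, D}; {B, C}

Candidate keys of the original relation: {A, B}, {A, C}.
In {A, B, C, D}, {B} is not a superkey ({B}⁺ restricted to this set is {B, C}), so split on B -> C into {B, C} and {A, B, D}.
{B, C}: every determinant is a superkey — BCNF.
{A, B, D}: every determinant is a superkey — BCNF.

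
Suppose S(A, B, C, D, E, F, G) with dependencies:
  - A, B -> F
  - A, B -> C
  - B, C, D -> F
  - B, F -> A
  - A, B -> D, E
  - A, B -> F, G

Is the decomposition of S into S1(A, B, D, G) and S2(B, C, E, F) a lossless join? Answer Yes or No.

No

Common attributes: {B}; their closure is {B}.
S1 ⊄ {B} and S2 ⊄ {B}, so the split is lossy.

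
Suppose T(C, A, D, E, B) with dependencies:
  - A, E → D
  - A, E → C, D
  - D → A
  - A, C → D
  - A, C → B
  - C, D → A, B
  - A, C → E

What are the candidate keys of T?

{A, C}, {A, E}, {C, D}, {D, E}

{A, C} is a candidate key since {A, C}⁺ = {A, B, C, D, E} covers every attribute.
{A, E} is a candidate key since {A, E}⁺ = {A, B, C, D, E} covers every attribute.
{C, D} is a candidate key since {C, D}⁺ = {A, B, C, D, E} covers every attribute.
{D, E} is a candidate key since {D, E}⁺ = {A, B, C, D, E} covers every attribute.
These are minimal and exhaustive — every other superkey contains one of them.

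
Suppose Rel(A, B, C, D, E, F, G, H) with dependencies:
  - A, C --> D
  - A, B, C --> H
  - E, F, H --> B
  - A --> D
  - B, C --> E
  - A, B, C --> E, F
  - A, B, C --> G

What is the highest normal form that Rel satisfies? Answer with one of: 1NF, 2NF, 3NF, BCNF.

1NF

Candidate keys: {A, B, C}, {A, C, E, F, H}. Prime attributes: {A, B, C, E, F, H}.
For A, C --> D we have {A, C}⁺ = {A, C, D}; {A, C} is not a superkey, so BCNF fails.
A, C --> D has non-prime {D} on the right and a non-superkey on the left, so 3NF fails.
Since {A} ⊂ {A, B, C} and {A}⁺ ⊇ {D} with {D} non-prime, there is a partial dependency; 2NF fails.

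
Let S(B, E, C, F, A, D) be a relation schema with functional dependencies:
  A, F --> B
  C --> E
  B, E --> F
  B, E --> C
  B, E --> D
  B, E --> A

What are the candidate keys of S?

{B, C} is a candidate key since {B, C}⁺ = {A, B, C, D, E, F} covers every attribute.
{B, E} is a candidate key since {B, E}⁺ = {A, B, C, D, E, F} covers every attribute.
{A, C, F} is a candidate key since {A, C, F}⁺ = {A, B, C, D, E, F} covers every attribute.
{A, E, F} is a candidate key since {A, E, F}⁺ = {A, B, C, D, E, F} covers every attribute.
Any other superkey properly contains one of these, so there are no further candidate keys.

{A, C, F}, {A, E, F}, {B, C}, {B, E}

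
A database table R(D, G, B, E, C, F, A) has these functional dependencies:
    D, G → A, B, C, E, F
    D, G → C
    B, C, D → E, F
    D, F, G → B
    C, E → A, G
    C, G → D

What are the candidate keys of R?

{B, C, D}, {C, E}, {C, G}, {D, G}

{C, E}⁺ = {A, B, C, D, E, F, G} — all of the relation — so {C, E} is a candidate key.
{C, G}⁺ = {A, B, C, D, E, F, G} — all of the relation — so {C, G} is a candidate key.
{D, G}⁺ = {A, B, C, D, E, F, G} — all of the relation — so {D, G} is a candidate key.
{B, C, D}⁺ = {A, B, C, D, E, F, G} — all of the relation — so {B, C, D} is a candidate key.
No proper subset of any of these is a key, and no other minimal superkey exists.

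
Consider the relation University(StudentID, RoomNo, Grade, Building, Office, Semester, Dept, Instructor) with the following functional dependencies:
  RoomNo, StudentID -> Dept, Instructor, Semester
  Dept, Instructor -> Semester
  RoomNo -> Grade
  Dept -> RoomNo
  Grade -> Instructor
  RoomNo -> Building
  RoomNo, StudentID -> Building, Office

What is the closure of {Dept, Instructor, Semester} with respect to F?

Start with {Dept, Instructor, Semester}.
Dept -> RoomNo applies; add {RoomNo} → now {Dept, Instructor, RoomNo, Semester}.
RoomNo -> Building applies; add {Building} → now {Building, Dept, Instructor, RoomNo, Semester}.
RoomNo -> Grade applies; add {Grade} → now {Building, Dept, Grade, Instructor, RoomNo, Semester}.
No further FD applies.

{Building, Dept, Grade, Instructor, RoomNo, Semester}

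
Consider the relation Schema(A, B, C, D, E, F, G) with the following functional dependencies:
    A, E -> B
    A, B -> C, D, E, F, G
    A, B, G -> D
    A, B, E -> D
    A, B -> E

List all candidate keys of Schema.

Attributes never on any right-hand side: {A} — every candidate key must contain it.
{A, B} is a candidate key since {A, B}⁺ = {A, B, C, D, E, F, G} covers every attribute.
{A, E} is a candidate key since {A, E}⁺ = {A, B, C, D, E, F, G} covers every attribute.
These are minimal and exhaustive — every other superkey contains one of them.

{A, B}, {A, E}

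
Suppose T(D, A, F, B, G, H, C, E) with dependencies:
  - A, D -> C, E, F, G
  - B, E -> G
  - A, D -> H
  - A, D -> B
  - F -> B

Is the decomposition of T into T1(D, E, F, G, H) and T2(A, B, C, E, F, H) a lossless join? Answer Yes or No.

No

The shared attributes are {E, F, H} and {E, F, H}⁺ = {B, E, F, G, H}.
Neither T1 nor T2 is contained in that closure, so the decomposition is lossy.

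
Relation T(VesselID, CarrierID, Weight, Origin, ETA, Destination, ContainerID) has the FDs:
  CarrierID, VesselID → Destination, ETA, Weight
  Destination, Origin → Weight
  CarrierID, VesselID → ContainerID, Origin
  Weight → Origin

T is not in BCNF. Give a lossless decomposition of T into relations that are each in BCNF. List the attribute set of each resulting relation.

{CarrierID, ContainerID, Destination, ETA, Origin, VesselID}; {Destination, Weight}; {Origin, Weight}

Candidate key of the original relation: {CarrierID, VesselID}.
Within {CarrierID, ContainerID, Destination, ETA, Origin, VesselID, Weight}: {Destination, Origin}⁺ ∩ {CarrierID, ContainerID, Destination, ETA, Origin, VesselID, Weight} = {Destination, Origin, Weight}, not the whole set, so Destination, Origin → Weight violates BCNF; decompose into {Destination, Origin, Weight} and {CarrierID, ContainerID, Destination, ETA, Origin, VesselID}.
Within {Destination, Origin, Weight}: {Weight}⁺ ∩ {Destination, Origin, Weight} = {Origin, Weight}, not the whole set, so Weight → Origin violates BCNF; decompose into {Origin, Weight} and {Destination, Weight}.
{Origin, Weight}: every determinant is a superkey — BCNF.
{Destination, Weight}: every determinant is a superkey — BCNF.
{CarrierID, ContainerID, Destination, ETA, Origin, VesselID}: every determinant is a superkey — BCNF.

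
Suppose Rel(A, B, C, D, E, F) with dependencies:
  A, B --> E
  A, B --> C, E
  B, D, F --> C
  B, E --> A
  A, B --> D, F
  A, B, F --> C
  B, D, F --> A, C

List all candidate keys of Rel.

{A, B}, {B, D, F}, {B, E}

No FD produces {B}, so it must be in every candidate key.
{A, B} is a candidate key since {A, B}⁺ = {A, B, C, D, E, F} covers every attribute.
{B, E} is a candidate key since {B, E}⁺ = {A, B, C, D, E, F} covers every attribute.
{B, D, F} is a candidate key since {B, D, F}⁺ = {A, B, C, D, E, F} covers every attribute.
No proper subset of any of these is a key, and no other minimal superkey exists.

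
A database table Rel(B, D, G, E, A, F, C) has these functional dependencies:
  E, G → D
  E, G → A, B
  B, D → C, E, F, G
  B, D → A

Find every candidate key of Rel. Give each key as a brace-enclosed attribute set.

{B, D} is a candidate key since {B, D}⁺ = {A, B, C, D, E, F, G} covers every attribute.
{E, G} is a candidate key since {E, G}⁺ = {A, B, C, D, E, F, G} covers every attribute.
Any other superkey properly contains one of these, so there are no further candidate keys.

{B, D}, {E, G}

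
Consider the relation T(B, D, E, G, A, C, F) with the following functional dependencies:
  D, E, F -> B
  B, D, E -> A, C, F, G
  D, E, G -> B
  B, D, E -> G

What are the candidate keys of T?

{B, D, E}, {D, E, F}, {D, E, G}

No FD produces {D, E}, so they must be in every candidate key.
Closure of {B, D, E} is {A, B, C, D, E, F, G}, the whole schema; {B, D, E} is a candidate key.
Closure of {D, E, F} is {A, B, C, D, E, F, G}, the whole schema; {D, E, F} is a candidate key.
Closure of {D, E, G} is {A, B, C, D, E, F, G}, the whole schema; {D, E, G} is a candidate key.
These are minimal and exhaustive — every other superkey contains one of them.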